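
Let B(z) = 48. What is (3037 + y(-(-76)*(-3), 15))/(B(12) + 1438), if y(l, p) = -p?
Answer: 1511/743 ≈ 2.0336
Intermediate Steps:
(3037 + y(-(-76)*(-3), 15))/(B(12) + 1438) = (3037 - 1*15)/(48 + 1438) = (3037 - 15)/1486 = 3022*(1/1486) = 1511/743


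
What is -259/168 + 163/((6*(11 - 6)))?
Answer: 467/120 ≈ 3.8917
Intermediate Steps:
-259/168 + 163/((6*(11 - 6))) = -259*1/168 + 163/((6*5)) = -37/24 + 163/30 = 467/120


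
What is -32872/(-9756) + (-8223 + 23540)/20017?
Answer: 201857869/48821463 ≈ 4.1346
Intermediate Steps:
-32872/(-9756) + (-8223 + 23540)/20017 = -32872*(-1/9756) + 15317*(1/20017) = 8218/2439 + 15317/20017 = 201857869/48821463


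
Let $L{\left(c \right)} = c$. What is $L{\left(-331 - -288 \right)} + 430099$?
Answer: $430056$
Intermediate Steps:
$L{\left(-331 - -288 \right)} + 430099 = \left(-331 - -288\right) + 430099 = \left(-331 + 288\right) + 430099 = -43 + 430099 = 430056$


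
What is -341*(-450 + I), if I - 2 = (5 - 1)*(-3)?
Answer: 156860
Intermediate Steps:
I = -10 (I = 2 + (5 - 1)*(-3) = 2 + 4*(-3) = 2 - 12 = -10)
-341*(-450 + I) = -341*(-450 - 10) = -341*(-460) = 156860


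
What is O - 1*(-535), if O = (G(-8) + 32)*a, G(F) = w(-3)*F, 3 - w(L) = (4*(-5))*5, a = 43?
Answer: -33521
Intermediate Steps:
w(L) = 103 (w(L) = 3 - 4*(-5)*5 = 3 - (-20)*5 = 3 - 1*(-100) = 3 + 100 = 103)
G(F) = 103*F
O = -34056 (O = (103*(-8) + 32)*43 = (-824 + 32)*43 = -792*43 = -34056)
O - 1*(-535) = -34056 - 1*(-535) = -34056 + 535 = -33521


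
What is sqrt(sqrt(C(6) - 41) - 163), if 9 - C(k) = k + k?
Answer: sqrt(-163 + 2*I*sqrt(11)) ≈ 0.25972 + 12.77*I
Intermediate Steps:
C(k) = 9 - 2*k (C(k) = 9 - (k + k) = 9 - 2*k)
sqrt(sqrt(C(6) - 41) - 163) = sqrt(sqrt((9 - 2*6) - 41) - 163) = sqrt(sqrt((9 - 12) - 41) - 163) = sqrt(sqrt(-3 - 41) - 163) = sqrt(sqrt(-44) - 163) = sqrt(2*I*sqrt(11) - 163) = sqrt(-163 + 2*I*sqrt(11))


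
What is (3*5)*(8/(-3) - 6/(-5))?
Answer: -22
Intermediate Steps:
(3*5)*(8/(-3) - 6/(-5)) = 15*(8*(-⅓) - 6*(-⅕)) = 15*(-8/3 + 6/5) = 15*(-22/15) = -22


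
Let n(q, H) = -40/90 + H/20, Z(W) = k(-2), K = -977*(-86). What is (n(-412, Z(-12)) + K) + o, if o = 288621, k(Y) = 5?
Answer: 13415141/36 ≈ 3.7264e+5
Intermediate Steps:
K = 84022
Z(W) = 5
n(q, H) = -4/9 + H/20 (n(q, H) = -40*1/90 + H*(1/20) = -4/9 + H/20)
(n(-412, Z(-12)) + K) + o = ((-4/9 + (1/20)*5) + 84022) + 288621 = ((-4/9 + ¼) + 84022) + 288621 = (-7/36 + 84022) + 288621 = 3024785/36 + 288621 = 13415141/36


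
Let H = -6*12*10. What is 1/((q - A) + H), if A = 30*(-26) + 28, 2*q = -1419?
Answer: -2/1355 ≈ -0.0014760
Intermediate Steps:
q = -1419/2 (q = (½)*(-1419) = -1419/2 ≈ -709.50)
A = -752 (A = -780 + 28 = -752)
H = -720 (H = -72*10 = -720)
1/((q - A) + H) = 1/((-1419/2 - 1*(-752)) - 720) = 1/((-1419/2 + 752) - 720) = 1/(85/2 - 720) = 1/(-1355/2) = -2/1355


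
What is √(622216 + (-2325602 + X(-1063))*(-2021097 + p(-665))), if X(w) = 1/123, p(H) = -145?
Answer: √71115453702614334/123 ≈ 2.1681e+6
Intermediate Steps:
X(w) = 1/123
√(622216 + (-2325602 + X(-1063))*(-2021097 + p(-665))) = √(622216 + (-2325602 + 1/123)*(-2021097 - 145)) = √(622216 - 286049045/123*(-2021242)) = √(622216 + 578174343813890/123) = √(578174420346458/123) = √71115453702614334/123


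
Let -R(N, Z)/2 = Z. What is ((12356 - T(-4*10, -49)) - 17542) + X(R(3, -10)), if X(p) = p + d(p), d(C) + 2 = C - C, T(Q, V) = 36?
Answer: -5204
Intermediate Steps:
d(C) = -2 (d(C) = -2 + (C - C) = -2 + 0 = -2)
R(N, Z) = -2*Z
X(p) = -2 + p (X(p) = p - 2 = -2 + p)
((12356 - T(-4*10, -49)) - 17542) + X(R(3, -10)) = ((12356 - 1*36) - 17542) + (-2 - 2*(-10)) = ((12356 - 36) - 17542) + (-2 + 20) = (12320 - 17542) + 18 = -5222 + 18 = -5204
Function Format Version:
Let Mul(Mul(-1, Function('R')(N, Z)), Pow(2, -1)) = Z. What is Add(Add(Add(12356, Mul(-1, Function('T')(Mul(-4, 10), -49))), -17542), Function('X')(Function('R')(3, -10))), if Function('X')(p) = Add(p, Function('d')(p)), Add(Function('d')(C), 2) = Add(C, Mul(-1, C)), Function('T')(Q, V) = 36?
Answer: -5204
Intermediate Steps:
Function('d')(C) = -2 (Function('d')(C) = Add(-2, Add(C, Mul(-1, C))) = Add(-2, 0) = -2)
Function('R')(N, Z) = Mul(-2, Z)
Function('X')(p) = Add(-2, p) (Function('X')(p) = Add(p, -2) = Add(-2, p))
Add(Add(Add(12356, Mul(-1, Function('T')(Mul(-4, 10), -49))), -17542), Function('X')(Function('R')(3, -10))) = Add(Add(Add(12356, Mul(-1, 36)), -17542), Add(-2, Mul(-2, -10))) = Add(Add(Add(12356, -36), -17542), Add(-2, 20)) = Add(Add(12320, -17542), 18) = Add(-5222, 18) = -5204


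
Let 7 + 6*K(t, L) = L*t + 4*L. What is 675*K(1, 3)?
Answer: 900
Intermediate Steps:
K(t, L) = -7/6 + 2*L/3 + L*t/6 (K(t, L) = -7/6 + (L*t + 4*L)/6 = -7/6 + (4*L + L*t)/6 = -7/6 + (2*L/3 + L*t/6) = -7/6 + 2*L/3 + L*t/6)
675*K(1, 3) = 675*(-7/6 + (⅔)*3 + (⅙)*3*1) = 675*(-7/6 + 2 + ½) = 675*(4/3) = 900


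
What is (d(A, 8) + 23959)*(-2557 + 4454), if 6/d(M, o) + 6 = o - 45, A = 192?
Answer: 1954348207/43 ≈ 4.5450e+7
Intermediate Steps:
d(M, o) = 6/(-51 + o) (d(M, o) = 6/(-6 + (o - 45)) = 6/(-6 + (-45 + o)) = 6/(-51 + o))
(d(A, 8) + 23959)*(-2557 + 4454) = (6/(-51 + 8) + 23959)*(-2557 + 4454) = (6/(-43) + 23959)*1897 = (6*(-1/43) + 23959)*1897 = (-6/43 + 23959)*1897 = (1030231/43)*1897 = 1954348207/43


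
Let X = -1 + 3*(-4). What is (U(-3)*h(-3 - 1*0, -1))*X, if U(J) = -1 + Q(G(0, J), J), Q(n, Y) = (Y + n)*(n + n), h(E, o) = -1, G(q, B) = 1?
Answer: -65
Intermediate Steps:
Q(n, Y) = 2*n*(Y + n) (Q(n, Y) = (Y + n)*(2*n) = 2*n*(Y + n))
U(J) = 1 + 2*J (U(J) = -1 + 2*1*(J + 1) = -1 + 2*1*(1 + J) = -1 + (2 + 2*J) = 1 + 2*J)
X = -13 (X = -1 - 12 = -13)
(U(-3)*h(-3 - 1*0, -1))*X = ((1 + 2*(-3))*(-1))*(-13) = ((1 - 6)*(-1))*(-13) = -5*(-1)*(-13) = 5*(-13) = -65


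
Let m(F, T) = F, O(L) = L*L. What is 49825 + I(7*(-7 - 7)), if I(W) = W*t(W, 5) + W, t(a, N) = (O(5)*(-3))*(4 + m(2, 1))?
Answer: 93827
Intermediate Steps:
O(L) = L**2
t(a, N) = -450 (t(a, N) = (5**2*(-3))*(4 + 2) = (25*(-3))*6 = -75*6 = -450)
I(W) = -449*W (I(W) = W*(-450) + W = -450*W + W = -449*W)
49825 + I(7*(-7 - 7)) = 49825 - 3143*(-7 - 7) = 49825 - 3143*(-14) = 49825 - 449*(-98) = 49825 + 44002 = 93827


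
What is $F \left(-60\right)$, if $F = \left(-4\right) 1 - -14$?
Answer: $-600$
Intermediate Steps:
$F = 10$ ($F = -4 + 14 = 10$)
$F \left(-60\right) = 10 \left(-60\right) = -600$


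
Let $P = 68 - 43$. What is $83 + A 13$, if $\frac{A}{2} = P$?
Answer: $733$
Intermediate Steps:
$P = 25$ ($P = 68 - 43 = 25$)
$A = 50$ ($A = 2 \cdot 25 = 50$)
$83 + A 13 = 83 + 50 \cdot 13 = 83 + 650 = 733$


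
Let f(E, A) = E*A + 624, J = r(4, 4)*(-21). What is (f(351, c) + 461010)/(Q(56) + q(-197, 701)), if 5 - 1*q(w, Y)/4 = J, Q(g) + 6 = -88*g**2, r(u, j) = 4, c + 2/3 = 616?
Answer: -338808/137809 ≈ -2.4585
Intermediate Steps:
c = 1846/3 (c = -2/3 + 616 = 1846/3 ≈ 615.33)
Q(g) = -6 - 88*g**2
J = -84 (J = 4*(-21) = -84)
q(w, Y) = 356 (q(w, Y) = 20 - 4*(-84) = 20 + 336 = 356)
f(E, A) = 624 + A*E (f(E, A) = A*E + 624 = 624 + A*E)
(f(351, c) + 461010)/(Q(56) + q(-197, 701)) = ((624 + (1846/3)*351) + 461010)/((-6 - 88*56**2) + 356) = ((624 + 215982) + 461010)/((-6 - 88*3136) + 356) = (216606 + 461010)/((-6 - 275968) + 356) = 677616/(-275974 + 356) = 677616/(-275618) = 677616*(-1/275618) = -338808/137809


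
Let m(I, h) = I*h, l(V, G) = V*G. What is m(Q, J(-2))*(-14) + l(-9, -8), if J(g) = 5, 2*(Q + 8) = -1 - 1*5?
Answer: 842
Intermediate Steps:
l(V, G) = G*V
Q = -11 (Q = -8 + (-1 - 1*5)/2 = -8 + (-1 - 5)/2 = -8 + (½)*(-6) = -8 - 3 = -11)
m(Q, J(-2))*(-14) + l(-9, -8) = -11*5*(-14) - 8*(-9) = -55*(-14) + 72 = 770 + 72 = 842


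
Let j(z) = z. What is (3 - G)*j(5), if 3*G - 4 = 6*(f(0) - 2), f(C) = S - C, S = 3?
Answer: -5/3 ≈ -1.6667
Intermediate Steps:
f(C) = 3 - C
G = 10/3 (G = 4/3 + (6*((3 - 1*0) - 2))/3 = 4/3 + (6*((3 + 0) - 2))/3 = 4/3 + (6*(3 - 2))/3 = 4/3 + (6*1)/3 = 4/3 + (⅓)*6 = 4/3 + 2 = 10/3 ≈ 3.3333)
(3 - G)*j(5) = (3 - 1*10/3)*5 = (3 - 10/3)*5 = -⅓*5 = -5/3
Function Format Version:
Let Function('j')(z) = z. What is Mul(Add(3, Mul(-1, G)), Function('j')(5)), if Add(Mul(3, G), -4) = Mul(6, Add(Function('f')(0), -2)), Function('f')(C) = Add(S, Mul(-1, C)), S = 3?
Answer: Rational(-5, 3) ≈ -1.6667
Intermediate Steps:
Function('f')(C) = Add(3, Mul(-1, C))
G = Rational(10, 3) (G = Add(Rational(4, 3), Mul(Rational(1, 3), Mul(6, Add(Add(3, Mul(-1, 0)), -2)))) = Add(Rational(4, 3), Mul(Rational(1, 3), Mul(6, Add(Add(3, 0), -2)))) = Add(Rational(4, 3), Mul(Rational(1, 3), Mul(6, Add(3, -2)))) = Add(Rational(4, 3), Mul(Rational(1, 3), Mul(6, 1))) = Add(Rational(4, 3), Mul(Rational(1, 3), 6)) = Add(Rational(4, 3), 2) = Rational(10, 3) ≈ 3.3333)
Mul(Add(3, Mul(-1, G)), Function('j')(5)) = Mul(Add(3, Mul(-1, Rational(10, 3))), 5) = Mul(Add(3, Rational(-10, 3)), 5) = Mul(Rational(-1, 3), 5) = Rational(-5, 3)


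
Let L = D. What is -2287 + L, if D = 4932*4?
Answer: 17441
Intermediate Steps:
D = 19728
L = 19728
-2287 + L = -2287 + 19728 = 17441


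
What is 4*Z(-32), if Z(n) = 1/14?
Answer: 2/7 ≈ 0.28571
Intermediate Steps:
Z(n) = 1/14
4*Z(-32) = 4*(1/14) = 2/7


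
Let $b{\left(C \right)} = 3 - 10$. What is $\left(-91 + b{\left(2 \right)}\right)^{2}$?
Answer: $9604$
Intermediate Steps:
$b{\left(C \right)} = -7$ ($b{\left(C \right)} = 3 - 10 = -7$)
$\left(-91 + b{\left(2 \right)}\right)^{2} = \left(-91 - 7\right)^{2} = \left(-98\right)^{2} = 9604$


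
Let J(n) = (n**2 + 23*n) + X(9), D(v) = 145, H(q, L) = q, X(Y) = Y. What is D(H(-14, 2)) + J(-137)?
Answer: 15772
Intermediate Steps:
J(n) = 9 + n**2 + 23*n (J(n) = (n**2 + 23*n) + 9 = 9 + n**2 + 23*n)
D(H(-14, 2)) + J(-137) = 145 + (9 + (-137)**2 + 23*(-137)) = 145 + (9 + 18769 - 3151) = 145 + 15627 = 15772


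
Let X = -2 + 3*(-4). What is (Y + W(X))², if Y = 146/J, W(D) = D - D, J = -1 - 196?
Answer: 21316/38809 ≈ 0.54925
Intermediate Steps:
J = -197
X = -14 (X = -2 - 12 = -14)
W(D) = 0
Y = -146/197 (Y = 146/(-197) = 146*(-1/197) = -146/197 ≈ -0.74112)
(Y + W(X))² = (-146/197 + 0)² = (-146/197)² = 21316/38809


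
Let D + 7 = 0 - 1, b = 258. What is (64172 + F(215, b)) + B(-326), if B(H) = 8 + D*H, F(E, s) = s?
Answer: 67046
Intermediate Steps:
D = -8 (D = -7 + (0 - 1) = -7 - 1 = -8)
B(H) = 8 - 8*H
(64172 + F(215, b)) + B(-326) = (64172 + 258) + (8 - 8*(-326)) = 64430 + (8 + 2608) = 64430 + 2616 = 67046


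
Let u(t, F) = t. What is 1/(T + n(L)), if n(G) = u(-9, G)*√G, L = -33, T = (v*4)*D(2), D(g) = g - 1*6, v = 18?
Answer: I/(9*(√33 - 32*I)) ≈ -0.0033638 + 0.00060386*I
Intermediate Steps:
D(g) = -6 + g (D(g) = g - 6 = -6 + g)
T = -288 (T = (18*4)*(-6 + 2) = 72*(-4) = -288)
n(G) = -9*√G
1/(T + n(L)) = 1/(-288 - 9*I*√33)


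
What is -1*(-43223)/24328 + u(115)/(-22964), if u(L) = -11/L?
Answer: 28536539847/16061710520 ≈ 1.7767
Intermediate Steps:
-1*(-43223)/24328 + u(115)/(-22964) = -1*(-43223)/24328 - 11/115/(-22964) = 43223*(1/24328) - 11*1/115*(-1/22964) = 43223/24328 - 11/115*(-1/22964) = 43223/24328 + 11/2640860 = 28536539847/16061710520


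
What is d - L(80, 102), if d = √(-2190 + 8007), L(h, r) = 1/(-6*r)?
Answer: 1/612 + √5817 ≈ 76.271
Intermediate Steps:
L(h, r) = -1/(6*r)
d = √5817 ≈ 76.269
d - L(80, 102) = √5817 - (-1)/(6*102) = √5817 - 1*(-1/612) = √5817 + 1/612 = 1/612 + √5817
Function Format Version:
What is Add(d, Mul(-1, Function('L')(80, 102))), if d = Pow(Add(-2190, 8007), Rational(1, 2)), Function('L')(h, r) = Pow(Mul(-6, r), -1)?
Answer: Add(Rational(1, 612), Pow(5817, Rational(1, 2))) ≈ 76.271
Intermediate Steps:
Function('L')(h, r) = Mul(Rational(-1, 6), Pow(r, -1))
d = Pow(5817, Rational(1, 2)) ≈ 76.269
Add(d, Mul(-1, Function('L')(80, 102))) = Add(Pow(5817, Rational(1, 2)), Mul(-1, Mul(Rational(-1, 6), Pow(102, -1)))) = Add(Pow(5817, Rational(1, 2)), Mul(-1, Mul(Rational(-1, 6), Rational(1, 102)))) = Add(Pow(5817, Rational(1, 2)), Mul(-1, Rational(-1, 612))) = Add(Pow(5817, Rational(1, 2)), Rational(1, 612)) = Add(Rational(1, 612), Pow(5817, Rational(1, 2)))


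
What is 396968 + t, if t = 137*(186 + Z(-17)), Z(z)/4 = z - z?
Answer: 422450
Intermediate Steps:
Z(z) = 0 (Z(z) = 4*(z - z) = 4*0 = 0)
t = 25482 (t = 137*(186 + 0) = 137*186 = 25482)
396968 + t = 396968 + 25482 = 422450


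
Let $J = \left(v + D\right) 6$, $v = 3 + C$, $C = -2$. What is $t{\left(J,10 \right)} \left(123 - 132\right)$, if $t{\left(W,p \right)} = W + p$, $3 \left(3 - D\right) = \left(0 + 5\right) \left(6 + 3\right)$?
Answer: $504$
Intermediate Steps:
$v = 1$ ($v = 3 - 2 = 1$)
$D = -12$ ($D = 3 - \frac{\left(0 + 5\right) \left(6 + 3\right)}{3} = 3 - \frac{5 \cdot 9}{3} = 3 - 15 = -12$)
$J = -66$ ($J = \left(1 - 12\right) 6 = \left(-11\right) 6 = -66$)
$t{\left(J,10 \right)} \left(123 - 132\right) = \left(-66 + 10\right) \left(123 - 132\right) = \left(-56\right) \left(-9\right) = 504$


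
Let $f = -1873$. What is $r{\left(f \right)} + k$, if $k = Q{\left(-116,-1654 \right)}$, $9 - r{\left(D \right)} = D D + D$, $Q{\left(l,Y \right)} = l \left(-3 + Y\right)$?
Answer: $-3314035$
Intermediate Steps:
$r{\left(D \right)} = 9 - D - D^{2}$ ($r{\left(D \right)} = 9 - \left(D D + D\right) = 9 - \left(D^{2} + D\right) = 9 - \left(D + D^{2}\right) = 9 - D - D^{2}$)
$k = 192212$ ($k = - 116 \left(-3 - 1654\right) = \left(-116\right) \left(-1657\right) = 192212$)
$r{\left(f \right)} + k = \left(9 - -1873 - \left(-1873\right)^{2}\right) + 192212 = \left(9 + 1873 - 3508129\right) + 192212 = -3506247 + 192212 = -3314035$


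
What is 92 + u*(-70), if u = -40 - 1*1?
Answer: 2962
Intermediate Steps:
u = -41 (u = -40 - 1 = -41)
92 + u*(-70) = 92 - 41*(-70) = 92 + 2870 = 2962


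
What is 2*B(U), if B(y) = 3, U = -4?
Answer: 6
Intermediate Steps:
2*B(U) = 2*3 = 6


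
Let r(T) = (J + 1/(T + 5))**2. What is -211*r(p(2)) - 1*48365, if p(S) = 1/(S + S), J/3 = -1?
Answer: -22063456/441 ≈ -50031.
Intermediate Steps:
J = -3 (J = 3*(-1) = -3)
p(S) = 1/(2*S)
r(T) = (-3 + 1/(5 + T))**2 (r(T) = (-3 + 1/(T + 5))**2 = (-3 + 1/(5 + T))**2)
-211*r(p(2)) - 1*48365 = -211*(14 + 3*((1/2)/2))**2/(5 + (1/2)/2)**2 - 1*48365 = -211*(14 + 3*((1/2)*(1/2)))**2/(5 + (1/2)*(1/2))**2 - 48365 = -211*(14 + 3*(1/4))**2/(5 + 1/4)**2 - 48365 = -211*(14 + 3/4)**2/(21/4)**2 - 48365 = -3376*(59/4)**2/441 - 48365 = -3376*3481/(441*16) - 48365 = -211*3481/441 - 48365 = -734491/441 - 48365 = -22063456/441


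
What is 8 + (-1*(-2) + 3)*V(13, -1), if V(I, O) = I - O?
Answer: 78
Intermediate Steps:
8 + (-1*(-2) + 3)*V(13, -1) = 8 + (-1*(-2) + 3)*(13 - 1*(-1)) = 8 + (2 + 3)*(13 + 1) = 8 + 5*14 = 8 + 70 = 78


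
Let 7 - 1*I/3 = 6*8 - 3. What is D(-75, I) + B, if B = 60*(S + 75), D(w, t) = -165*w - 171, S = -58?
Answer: 13224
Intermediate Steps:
I = -114 (I = 21 - 3*(6*8 - 3) = 21 - 3*(48 - 3) = 21 - 3*45 = 21 - 135 = -114)
D(w, t) = -171 - 165*w
B = 1020 (B = 60*(-58 + 75) = 60*17 = 1020)
D(-75, I) + B = (-171 - 165*(-75)) + 1020 = (-171 + 12375) + 1020 = 12204 + 1020 = 13224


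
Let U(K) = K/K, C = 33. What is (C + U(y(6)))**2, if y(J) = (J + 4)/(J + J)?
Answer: 1156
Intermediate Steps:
y(J) = (4 + J)/(2*J) (y(J) = (4 + J)/((2*J)) = (4 + J)*(1/(2*J)) = (4 + J)/(2*J))
U(K) = 1
(C + U(y(6)))**2 = (33 + 1)**2 = 34**2 = 1156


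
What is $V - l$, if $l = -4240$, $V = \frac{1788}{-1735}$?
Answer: $\frac{7354612}{1735} \approx 4239.0$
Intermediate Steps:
$V = - \frac{1788}{1735}$ ($V = 1788 \left(- \frac{1}{1735}\right) = - \frac{1788}{1735} \approx -1.0305$)
$V - l = - \frac{1788}{1735} - -4240 = - \frac{1788}{1735} + 4240 = \frac{7354612}{1735}$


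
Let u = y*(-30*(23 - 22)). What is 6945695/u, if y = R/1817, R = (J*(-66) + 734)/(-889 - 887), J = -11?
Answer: 186780851662/365 ≈ 5.1173e+8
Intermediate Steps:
R = -365/444 (R = (-11*(-66) + 734)/(-889 - 887) = (726 + 734)/(-1776) = 1460*(-1/1776) = -365/444 ≈ -0.82207)
y = -365/806748 (y = -365/444/1817 = -365/444*1/1817 = -365/806748 ≈ -0.00045243)
u = 1825/134458 (u = -(-1825)*(23 - 22)/134458 = -(-1825)/134458 = -365/806748*(-30) = 1825/134458 ≈ 0.013573)
6945695/u = 6945695/(1825/134458) = 6945695*(134458/1825) = 186780851662/365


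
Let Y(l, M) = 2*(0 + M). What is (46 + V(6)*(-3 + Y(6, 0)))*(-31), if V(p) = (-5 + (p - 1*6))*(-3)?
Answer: -31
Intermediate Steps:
V(p) = 33 - 3*p (V(p) = (-5 + (p - 6))*(-3) = (-5 + (-6 + p))*(-3) = (-11 + p)*(-3) = 33 - 3*p)
Y(l, M) = 2*M
(46 + V(6)*(-3 + Y(6, 0)))*(-31) = (46 + (33 - 3*6)*(-3 + 2*0))*(-31) = (46 + (33 - 18)*(-3 + 0))*(-31) = (46 + 15*(-3))*(-31) = (46 - 45)*(-31) = 1*(-31) = -31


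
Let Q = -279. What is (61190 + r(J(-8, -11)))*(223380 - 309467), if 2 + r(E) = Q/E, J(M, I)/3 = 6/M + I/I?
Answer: -5235466992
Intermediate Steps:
J(M, I) = 3 + 18/M (J(M, I) = 3*(6/M + I/I) = 3*(6/M + 1) = 3*(1 + 6/M) = 3 + 18/M)
r(E) = -2 - 279/E
(61190 + r(J(-8, -11)))*(223380 - 309467) = (61190 + (-2 - 279/(3 + 18/(-8))))*(223380 - 309467) = (61190 + (-2 - 279/(3 + 18*(-1/8))))*(-86087) = (61190 + (-2 - 279/(3 - 9/4)))*(-86087) = (61190 + (-2 - 279/3/4))*(-86087) = (61190 + (-2 - 279*4/3))*(-86087) = (61190 + (-2 - 372))*(-86087) = (61190 - 374)*(-86087) = 60816*(-86087) = -5235466992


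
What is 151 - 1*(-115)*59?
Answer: 6936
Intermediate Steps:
151 - 1*(-115)*59 = 151 + 115*59 = 151 + 6785 = 6936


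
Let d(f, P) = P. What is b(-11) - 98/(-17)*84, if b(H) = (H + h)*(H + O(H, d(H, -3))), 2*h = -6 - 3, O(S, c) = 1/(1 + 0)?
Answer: 10867/17 ≈ 639.24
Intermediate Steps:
O(S, c) = 1 (O(S, c) = 1/1 = 1)
h = -9/2 (h = (-6 - 3)/2 = (½)*(-9) = -9/2 ≈ -4.5000)
b(H) = (1 + H)*(-9/2 + H) (b(H) = (H - 9/2)*(H + 1) = (-9/2 + H)*(1 + H) = (1 + H)*(-9/2 + H))
b(-11) - 98/(-17)*84 = (-9/2 + (-11)² - 7/2*(-11)) - 98/(-17)*84 = (-9/2 + 121 + 77/2) - 98*(-1/17)*84 = 155 + (98/17)*84 = 155 + 8232/17 = 10867/17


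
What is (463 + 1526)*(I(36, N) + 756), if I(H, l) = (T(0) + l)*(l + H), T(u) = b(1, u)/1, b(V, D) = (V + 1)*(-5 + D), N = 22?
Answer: 2888028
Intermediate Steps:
b(V, D) = (1 + V)*(-5 + D)
T(u) = -10 + 2*u (T(u) = (-5 + u - 5*1 + u*1)/1 = (-5 + u - 5 + u)*1 = (-10 + 2*u)*1 = -10 + 2*u)
I(H, l) = (-10 + l)*(H + l) (I(H, l) = ((-10 + 2*0) + l)*(l + H) = ((-10 + 0) + l)*(H + l) = (-10 + l)*(H + l))
(463 + 1526)*(I(36, N) + 756) = (463 + 1526)*((22² - 10*36 - 10*22 + 36*22) + 756) = 1989*((484 - 360 - 220 + 792) + 756) = 1989*(696 + 756) = 1989*1452 = 2888028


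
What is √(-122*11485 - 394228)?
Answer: 11*I*√14838 ≈ 1339.9*I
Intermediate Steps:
√(-122*11485 - 394228) = √(-1401170 - 394228) = √(-1795398) = 11*I*√14838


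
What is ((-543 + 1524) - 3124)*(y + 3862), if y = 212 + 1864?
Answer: -12725134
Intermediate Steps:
y = 2076
((-543 + 1524) - 3124)*(y + 3862) = ((-543 + 1524) - 3124)*(2076 + 3862) = (981 - 3124)*5938 = -2143*5938 = -12725134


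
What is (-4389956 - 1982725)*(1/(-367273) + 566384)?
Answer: -1325629493847247911/367273 ≈ -3.6094e+12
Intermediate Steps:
(-4389956 - 1982725)*(1/(-367273) + 566384) = -6372681*(-1/367273 + 566384) = -6372681*208017550831/367273 = -1325629493847247911/367273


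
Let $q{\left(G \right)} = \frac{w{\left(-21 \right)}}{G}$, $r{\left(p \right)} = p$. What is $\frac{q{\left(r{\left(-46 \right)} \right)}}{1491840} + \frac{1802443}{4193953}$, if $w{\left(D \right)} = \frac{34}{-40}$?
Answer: $\frac{2473840111207601}{5756170296038400} \approx 0.42977$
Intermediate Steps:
$w{\left(D \right)} = - \frac{17}{20}$ ($w{\left(D \right)} = 34 \left(- \frac{1}{40}\right) = - \frac{17}{20}$)
$q{\left(G \right)} = - \frac{17}{20 G}$
$\frac{q{\left(r{\left(-46 \right)} \right)}}{1491840} + \frac{1802443}{4193953} = \frac{\left(- \frac{17}{20}\right) \frac{1}{-46}}{1491840} + \frac{1802443}{4193953} = \left(- \frac{17}{20}\right) \left(- \frac{1}{46}\right) \frac{1}{1491840} + 1802443 \cdot \frac{1}{4193953} = \frac{17}{920} \cdot \frac{1}{1491840} + \frac{1802443}{4193953} = \frac{17}{1372492800} + \frac{1802443}{4193953} = \frac{2473840111207601}{5756170296038400}$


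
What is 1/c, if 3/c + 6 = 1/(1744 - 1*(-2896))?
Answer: -27839/13920 ≈ -1.9999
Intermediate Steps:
c = -13920/27839 (c = 3/(-6 + 1/(1744 - 1*(-2896))) = 3/(-6 + 1/(1744 + 2896)) = 3/(-6 + 1/4640) = 3/(-27839/4640) = 3*(-4640/27839) = -13920/27839 ≈ -0.50002)
1/c = 1/(-13920/27839) = -27839/13920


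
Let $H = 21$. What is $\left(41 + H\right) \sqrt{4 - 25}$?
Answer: $62 i \sqrt{21} \approx 284.12 i$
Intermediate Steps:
$\left(41 + H\right) \sqrt{4 - 25} = \left(41 + 21\right) \sqrt{4 - 25} = 62 \sqrt{-21} = 62 i \sqrt{21}$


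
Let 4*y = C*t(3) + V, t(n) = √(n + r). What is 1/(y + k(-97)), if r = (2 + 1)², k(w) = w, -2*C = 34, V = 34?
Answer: -59/5077 + 17*√3/15231 ≈ -0.0096878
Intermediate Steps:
C = -17 (C = -½*34 = -17)
r = 9 (r = 3² = 9)
t(n) = √(9 + n) (t(n) = √(n + 9) = √(9 + n))
y = 17/2 - 17*√3/2 (y = (-17*√(9 + 3) + 34)/4 = (-34*√3 + 34)/4 = (34 - 34*√3)/4 = 17/2 - 17*√3/2 ≈ -6.2224)
1/(y + k(-97)) = 1/((17/2 - 17*√3/2) - 97) = 1/(-177/2 - 17*√3/2)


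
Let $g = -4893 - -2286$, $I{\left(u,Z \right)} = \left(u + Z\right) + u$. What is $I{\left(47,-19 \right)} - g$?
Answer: $2682$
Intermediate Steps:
$I{\left(u,Z \right)} = Z + 2 u$ ($I{\left(u,Z \right)} = \left(Z + u\right) + u = Z + 2 u$)
$g = -2607$ ($g = -4893 + 2286 = -2607$)
$I{\left(47,-19 \right)} - g = \left(-19 + 2 \cdot 47\right) - -2607 = \left(-19 + 94\right) + 2607 = 75 + 2607 = 2682$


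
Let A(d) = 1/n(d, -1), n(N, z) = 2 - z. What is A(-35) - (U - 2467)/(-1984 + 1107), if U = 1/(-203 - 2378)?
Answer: -16838447/6790611 ≈ -2.4797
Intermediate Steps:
U = -1/2581 (U = 1/(-2581) = -1/2581 ≈ -0.00038745)
A(d) = ⅓ (A(d) = 1/(2 - 1*(-1)) = 1/(2 + 1) = 1/3 = ⅓)
A(-35) - (U - 2467)/(-1984 + 1107) = ⅓ - (-1/2581 - 2467)/(-1984 + 1107) = ⅓ - (-6367328)/(2581*(-877)) = ⅓ - (-6367328)*(-1)/(2581*877) = ⅓ - 1*6367328/2263537 = ⅓ - 6367328/2263537 = -16838447/6790611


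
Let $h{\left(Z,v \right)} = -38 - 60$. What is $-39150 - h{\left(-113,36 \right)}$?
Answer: $-39052$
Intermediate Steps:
$h{\left(Z,v \right)} = -98$ ($h{\left(Z,v \right)} = -38 - 60 = -98$)
$-39150 - h{\left(-113,36 \right)} = -39150 - -98 = -39150 + 98 = -39052$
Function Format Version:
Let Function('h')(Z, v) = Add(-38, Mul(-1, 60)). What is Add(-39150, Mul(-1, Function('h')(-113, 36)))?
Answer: -39052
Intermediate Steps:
Function('h')(Z, v) = -98 (Function('h')(Z, v) = Add(-38, -60) = -98)
Add(-39150, Mul(-1, Function('h')(-113, 36))) = Add(-39150, Mul(-1, -98)) = Add(-39150, 98) = -39052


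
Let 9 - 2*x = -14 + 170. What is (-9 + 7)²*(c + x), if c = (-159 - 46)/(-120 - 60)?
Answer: -2605/9 ≈ -289.44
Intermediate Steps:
x = -147/2 (x = 9/2 - (-14 + 170)/2 = 9/2 - ½*156 = 9/2 - 78 = -147/2 ≈ -73.500)
c = 41/36 (c = -205/(-180) = -205*(-1/180) = 41/36 ≈ 1.1389)
(-9 + 7)²*(c + x) = (-9 + 7)²*(41/36 - 147/2) = (-2)²*(-2605/36) = 4*(-2605/36) = -2605/9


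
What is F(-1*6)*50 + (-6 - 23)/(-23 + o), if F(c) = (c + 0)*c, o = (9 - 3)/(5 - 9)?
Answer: 88258/49 ≈ 1801.2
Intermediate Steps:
o = -3/2 (o = 6/(-4) = 6*(-¼) = -3/2 ≈ -1.5000)
F(c) = c² (F(c) = c*c = c²)
F(-1*6)*50 + (-6 - 23)/(-23 + o) = (-1*6)²*50 + (-6 - 23)/(-23 - 3/2) = (-6)²*50 - 29/(-49/2) = 36*50 - 29*(-2/49) = 1800 + 58/49 = 88258/49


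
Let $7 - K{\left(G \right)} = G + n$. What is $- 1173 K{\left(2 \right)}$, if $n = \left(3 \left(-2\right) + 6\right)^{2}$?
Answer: $-5865$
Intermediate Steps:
$n = 0$ ($n = \left(-6 + 6\right)^{2} = 0^{2} = 0$)
$K{\left(G \right)} = 7 - G$ ($K{\left(G \right)} = 7 - \left(G + 0\right) = 7 - G$)
$- 1173 K{\left(2 \right)} = - 1173 \left(7 - 2\right) = \left(-1173\right) 5 = -5865$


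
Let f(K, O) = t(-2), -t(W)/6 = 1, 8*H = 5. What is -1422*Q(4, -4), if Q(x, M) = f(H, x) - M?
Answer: 2844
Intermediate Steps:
H = 5/8 (H = (⅛)*5 = 5/8 ≈ 0.62500)
t(W) = -6 (t(W) = -6*1 = -6)
f(K, O) = -6
Q(x, M) = -6 - M
-1422*Q(4, -4) = -1422*(-6 - 1*(-4)) = -1422*(-6 + 4) = -1422*(-2) = 2844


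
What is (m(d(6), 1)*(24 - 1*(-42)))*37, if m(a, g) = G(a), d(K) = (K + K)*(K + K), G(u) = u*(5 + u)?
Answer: 52395552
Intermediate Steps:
d(K) = 4*K² (d(K) = (2*K)*(2*K) = 4*K²)
m(a, g) = a*(5 + a)
(m(d(6), 1)*(24 - 1*(-42)))*37 = (((4*6²)*(5 + 4*6²))*(24 - 1*(-42)))*37 = (((4*36)*(5 + 4*36))*(24 + 42))*37 = ((144*(5 + 144))*66)*37 = ((144*149)*66)*37 = (21456*66)*37 = 1416096*37 = 52395552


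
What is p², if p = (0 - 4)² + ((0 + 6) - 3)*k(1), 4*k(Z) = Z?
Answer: 4489/16 ≈ 280.56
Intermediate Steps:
k(Z) = Z/4
p = 67/4 (p = (0 - 4)² + ((0 + 6) - 3)*((¼)*1) = (-4)² + (6 - 3)*(¼) = 16 + 3*(¼) = 16 + ¾ = 67/4 ≈ 16.750)
p² = (67/4)² = 4489/16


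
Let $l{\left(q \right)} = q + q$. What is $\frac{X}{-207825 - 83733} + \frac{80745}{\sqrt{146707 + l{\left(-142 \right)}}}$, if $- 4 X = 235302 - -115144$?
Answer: $\frac{175223}{583116} + \frac{80745 \sqrt{146423}}{146423} \approx 211.31$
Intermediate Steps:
$X = - \frac{175223}{2}$ ($X = - \frac{235302 - -115144}{4} = - \frac{235302 + 115144}{4} = \left(- \frac{1}{4}\right) 350446 = - \frac{175223}{2} \approx -87612.0$)
$l{\left(q \right)} = 2 q$
$\frac{X}{-207825 - 83733} + \frac{80745}{\sqrt{146707 + l{\left(-142 \right)}}} = - \frac{175223}{2 \left(-207825 - 83733\right)} + \frac{80745}{\sqrt{146707 + 2 \left(-142\right)}} = - \frac{175223}{2 \left(-291558\right)} + \frac{80745}{\sqrt{146707 - 284}} = \left(- \frac{175223}{2}\right) \left(- \frac{1}{291558}\right) + \frac{80745}{\sqrt{146423}} = \frac{175223}{583116} + 80745 \frac{\sqrt{146423}}{146423} = \frac{175223}{583116} + \frac{80745 \sqrt{146423}}{146423}$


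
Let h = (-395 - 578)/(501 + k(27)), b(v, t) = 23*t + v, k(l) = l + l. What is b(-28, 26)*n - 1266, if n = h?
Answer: -83816/37 ≈ -2265.3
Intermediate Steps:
k(l) = 2*l
b(v, t) = v + 23*t
h = -973/555 (h = (-395 - 578)/(501 + 2*27) = -973/(501 + 54) = -973/555 ≈ -1.7532)
n = -973/555 ≈ -1.7532
b(-28, 26)*n - 1266 = (-28 + 23*26)*(-973/555) - 1266 = (-28 + 598)*(-973/555) - 1266 = 570*(-973/555) - 1266 = -36974/37 - 1266 = -83816/37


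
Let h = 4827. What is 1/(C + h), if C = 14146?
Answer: 1/18973 ≈ 5.2706e-5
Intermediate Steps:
1/(C + h) = 1/(14146 + 4827) = 1/18973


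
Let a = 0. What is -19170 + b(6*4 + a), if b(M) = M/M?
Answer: -19169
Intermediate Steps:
b(M) = 1
-19170 + b(6*4 + a) = -19170 + 1 = -19169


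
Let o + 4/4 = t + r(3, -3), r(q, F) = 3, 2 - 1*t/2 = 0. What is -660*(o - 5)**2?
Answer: -660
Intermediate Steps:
t = 4 (t = 4 - 2*0 = 4 + 0 = 4)
o = 6 (o = -1 + (4 + 3) = -1 + 7 = 6)
-660*(o - 5)**2 = -660*(6 - 5)**2 = -660*1**2 = -660*1 = -660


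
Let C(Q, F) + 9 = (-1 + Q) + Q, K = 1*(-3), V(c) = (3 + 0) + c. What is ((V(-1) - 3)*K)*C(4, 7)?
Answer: -6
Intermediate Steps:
V(c) = 3 + c
K = -3
C(Q, F) = -10 + 2*Q (C(Q, F) = -9 + ((-1 + Q) + Q) = -9 + (-1 + 2*Q) = -10 + 2*Q)
((V(-1) - 3)*K)*C(4, 7) = (((3 - 1) - 3)*(-3))*(-10 + 2*4) = ((2 - 3)*(-3))*(-10 + 8) = -1*(-3)*(-2) = 3*(-2) = -6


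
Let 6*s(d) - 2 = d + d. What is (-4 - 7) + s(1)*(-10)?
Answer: -53/3 ≈ -17.667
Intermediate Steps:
s(d) = ⅓ + d/3 (s(d) = ⅓ + (d + d)/6 = ⅓ + (2*d)/6 = ⅓ + d/3)
(-4 - 7) + s(1)*(-10) = (-4 - 7) + (⅓ + (⅓)*1)*(-10) = -11 + (⅓ + ⅓)*(-10) = -11 + (⅔)*(-10) = -11 - 20/3 = -53/3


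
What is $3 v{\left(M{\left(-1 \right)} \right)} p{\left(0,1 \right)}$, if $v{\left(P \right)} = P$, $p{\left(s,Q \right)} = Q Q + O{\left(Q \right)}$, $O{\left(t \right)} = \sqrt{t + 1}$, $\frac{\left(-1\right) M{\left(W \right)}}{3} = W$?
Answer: $9 + 9 \sqrt{2} \approx 21.728$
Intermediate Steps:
$M{\left(W \right)} = - 3 W$
$O{\left(t \right)} = \sqrt{1 + t}$
$p{\left(s,Q \right)} = Q^{2} + \sqrt{1 + Q}$ ($p{\left(s,Q \right)} = Q Q + \sqrt{1 + Q} = Q^{2} + \sqrt{1 + Q}$)
$3 v{\left(M{\left(-1 \right)} \right)} p{\left(0,1 \right)} = 3 \left(\left(-3\right) \left(-1\right)\right) \left(1^{2} + \sqrt{1 + 1}\right) = 3 \cdot 3 \left(1 + \sqrt{2}\right) = 9 \left(1 + \sqrt{2}\right) = 9 + 9 \sqrt{2}$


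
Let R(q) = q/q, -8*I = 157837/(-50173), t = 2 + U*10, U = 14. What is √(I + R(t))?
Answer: 13*√332044914/200692 ≈ 1.1804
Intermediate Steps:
t = 142 (t = 2 + 14*10 = 2 + 140 = 142)
I = 157837/401384 (I = -157837/(8*(-50173)) = -157837*(-1)/(8*50173) = -⅛*(-157837/50173) = 157837/401384 ≈ 0.39323)
R(q) = 1
√(I + R(t)) = √(157837/401384 + 1) = √(559221/401384) = 13*√332044914/200692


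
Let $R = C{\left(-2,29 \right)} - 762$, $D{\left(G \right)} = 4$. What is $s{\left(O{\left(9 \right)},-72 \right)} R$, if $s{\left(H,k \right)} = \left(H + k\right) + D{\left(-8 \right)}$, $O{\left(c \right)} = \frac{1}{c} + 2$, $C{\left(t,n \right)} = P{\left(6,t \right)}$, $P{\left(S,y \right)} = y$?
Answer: $\frac{453052}{9} \approx 50339.0$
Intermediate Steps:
$C{\left(t,n \right)} = t$
$R = -764$ ($R = -2 - 762 = -764$)
$O{\left(c \right)} = 2 + \frac{1}{c}$
$s{\left(H,k \right)} = 4 + H + k$ ($s{\left(H,k \right)} = \left(H + k\right) + 4 = 4 + H + k$)
$s{\left(O{\left(9 \right)},-72 \right)} R = \left(4 + \left(2 + \frac{1}{9}\right) - 72\right) \left(-764\right) = \left(4 + \frac{19}{9} - 72\right) \left(-764\right) = \left(- \frac{593}{9}\right) \left(-764\right) = \frac{453052}{9}$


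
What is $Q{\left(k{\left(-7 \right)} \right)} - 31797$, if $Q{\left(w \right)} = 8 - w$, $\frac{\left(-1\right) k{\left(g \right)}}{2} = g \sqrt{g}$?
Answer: $-31789 - 14 i \sqrt{7} \approx -31789.0 - 37.041 i$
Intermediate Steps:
$k{\left(g \right)} = - 2 g^{\frac{3}{2}}$ ($k{\left(g \right)} = - 2 g \sqrt{g} = - 2 g^{\frac{3}{2}}$)
$Q{\left(k{\left(-7 \right)} \right)} - 31797 = \left(8 - - 2 \left(-7\right)^{\frac{3}{2}}\right) - 31797 = \left(8 - - 2 \left(- 7 i \sqrt{7}\right)\right) - 31797 = \left(8 - 14 i \sqrt{7}\right) - 31797 = -31789 - 14 i \sqrt{7}$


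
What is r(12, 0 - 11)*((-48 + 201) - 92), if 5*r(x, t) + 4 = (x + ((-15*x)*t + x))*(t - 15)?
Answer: -3178588/5 ≈ -6.3572e+5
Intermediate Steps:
r(x, t) = -4/5 + (-15 + t)*(2*x - 15*t*x)/5 (r(x, t) = -4/5 + ((x + ((-15*x)*t + x))*(t - 15))/5 = -4/5 + ((x + (-15*t*x + x))*(-15 + t))/5 = -4/5 + ((x + (x - 15*t*x))*(-15 + t))/5 = -4/5 + ((2*x - 15*t*x)*(-15 + t))/5 = -4/5 + ((-15 + t)*(2*x - 15*t*x))/5 = -4/5 + (-15 + t)*(2*x - 15*t*x)/5)
r(12, 0 - 11)*((-48 + 201) - 92) = (-4/5 - 6*12 - 3*12*(0 - 11)**2 + (227/5)*(0 - 11)*12)*((-48 + 201) - 92) = (-4/5 - 72 - 3*12*(-11)**2 + (227/5)*(-11)*12)*(153 - 92) = (-4/5 - 72 - 3*12*121 - 29964/5)*61 = (-4/5 - 72 - 4356 - 29964/5)*61 = -52108/5*61 = -3178588/5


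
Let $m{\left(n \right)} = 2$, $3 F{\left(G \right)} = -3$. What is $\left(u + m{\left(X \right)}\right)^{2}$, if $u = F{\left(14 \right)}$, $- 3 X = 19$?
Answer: $1$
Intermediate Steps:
$X = - \frac{19}{3}$ ($X = \left(- \frac{1}{3}\right) 19 = - \frac{19}{3} \approx -6.3333$)
$F{\left(G \right)} = -1$ ($F{\left(G \right)} = \frac{1}{3} \left(-3\right) = -1$)
$u = -1$
$\left(u + m{\left(X \right)}\right)^{2} = \left(-1 + 2\right)^{2} = 1^{2} = 1$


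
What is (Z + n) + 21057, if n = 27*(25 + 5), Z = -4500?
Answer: 17367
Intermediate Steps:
n = 810 (n = 27*30 = 810)
(Z + n) + 21057 = (-4500 + 810) + 21057 = -3690 + 21057 = 17367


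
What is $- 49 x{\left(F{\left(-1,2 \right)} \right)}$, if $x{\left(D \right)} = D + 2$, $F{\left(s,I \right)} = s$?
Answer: $-49$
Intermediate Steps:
$x{\left(D \right)} = 2 + D$
$- 49 x{\left(F{\left(-1,2 \right)} \right)} = - 49 \left(2 - 1\right) = \left(-49\right) 1 = -49$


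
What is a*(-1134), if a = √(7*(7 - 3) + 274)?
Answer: -1134*√302 ≈ -19707.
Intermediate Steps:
a = √302 (a = √(7*4 + 274) = √(28 + 274) = √302 ≈ 17.378)
a*(-1134) = √302*(-1134) = -1134*√302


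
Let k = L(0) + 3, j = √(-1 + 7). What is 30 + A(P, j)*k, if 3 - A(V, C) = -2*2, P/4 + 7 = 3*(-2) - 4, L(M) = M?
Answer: 51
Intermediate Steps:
j = √6 ≈ 2.4495
P = -68 (P = -28 + 4*(3*(-2) - 4) = -28 + 4*(-6 - 4) = -28 + 4*(-10) = -28 - 40 = -68)
A(V, C) = 7 (A(V, C) = 3 - (-2)*2 = 3 - 1*(-4) = 3 + 4 = 7)
k = 3 (k = 0 + 3 = 3)
30 + A(P, j)*k = 30 + 7*3 = 30 + 21 = 51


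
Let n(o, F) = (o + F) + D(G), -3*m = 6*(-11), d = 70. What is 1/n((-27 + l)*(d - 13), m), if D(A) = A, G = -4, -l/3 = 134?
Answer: -1/24435 ≈ -4.0925e-5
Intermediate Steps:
l = -402 (l = -3*134 = -402)
m = 22 (m = -2*(-11) = -1/3*(-66) = 22)
n(o, F) = -4 + F + o (n(o, F) = (o + F) - 4 = (F + o) - 4 = -4 + F + o)
1/n((-27 + l)*(d - 13), m) = 1/(-4 + 22 + (-27 - 402)*(70 - 13)) = 1/(-4 + 22 - 429*57) = 1/(-4 + 22 - 24453) = 1/(-24435) = -1/24435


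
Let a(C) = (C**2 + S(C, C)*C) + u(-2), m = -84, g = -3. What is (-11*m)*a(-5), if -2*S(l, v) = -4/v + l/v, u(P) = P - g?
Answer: 28182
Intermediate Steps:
u(P) = 3 + P (u(P) = P - 1*(-3) = P + 3 = 3 + P)
S(l, v) = 2/v - l/(2*v) (S(l, v) = -(-4/v + l/v)/2 = 2/v - l/(2*v))
a(C) = 3 + C**2 - C/2 (a(C) = (C**2 + ((4 - C)/(2*C))*C) + (3 - 2) = (C**2 + (2 - C/2)) + 1 = (2 + C**2 - C/2) + 1 = 3 + C**2 - C/2)
(-11*m)*a(-5) = (-11*(-84))*(3 + (-5)**2 - 1/2*(-5)) = 924*(3 + 25 + 5/2) = 924*(61/2) = 28182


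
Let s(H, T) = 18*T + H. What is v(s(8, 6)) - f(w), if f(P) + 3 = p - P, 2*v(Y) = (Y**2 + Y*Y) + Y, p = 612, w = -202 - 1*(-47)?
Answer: 12750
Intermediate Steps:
w = -155 (w = -202 + 47 = -155)
s(H, T) = H + 18*T
v(Y) = Y**2 + Y/2 (v(Y) = ((Y**2 + Y*Y) + Y)/2 = ((Y**2 + Y**2) + Y)/2 = (2*Y**2 + Y)/2 = (Y + 2*Y**2)/2 = Y**2 + Y/2)
f(P) = 609 - P (f(P) = -3 + (612 - P) = 609 - P)
v(s(8, 6)) - f(w) = (8 + 18*6)*(1/2 + (8 + 18*6)) - (609 - 1*(-155)) = (8 + 108)*(1/2 + (8 + 108)) - (609 + 155) = 116*(1/2 + 116) - 1*764 = 116*(233/2) - 764 = 13514 - 764 = 12750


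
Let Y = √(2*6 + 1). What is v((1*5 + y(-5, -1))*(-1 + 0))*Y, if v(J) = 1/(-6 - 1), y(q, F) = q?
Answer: -√13/7 ≈ -0.51508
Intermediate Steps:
v(J) = -⅐ (v(J) = 1/(-7) = -⅐)
Y = √13 (Y = √(12 + 1) = √13 ≈ 3.6056)
v((1*5 + y(-5, -1))*(-1 + 0))*Y = -√13/7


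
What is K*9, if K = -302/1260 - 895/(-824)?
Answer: 219713/28840 ≈ 7.6183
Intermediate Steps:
K = 219713/259560 (K = -302*1/1260 - 895*(-1/824) = -151/630 + 895/824 = 219713/259560 ≈ 0.84648)
K*9 = (219713/259560)*9 = 219713/28840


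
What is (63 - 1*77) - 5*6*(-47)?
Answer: 1396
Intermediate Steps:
(63 - 1*77) - 5*6*(-47) = (63 - 77) - 30*(-47) = -14 + 1410 = 1396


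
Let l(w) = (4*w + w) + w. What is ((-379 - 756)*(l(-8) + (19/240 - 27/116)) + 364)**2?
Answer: 5865340495131121/1937664 ≈ 3.0270e+9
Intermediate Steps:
l(w) = 6*w (l(w) = 5*w + w = 6*w)
((-379 - 756)*(l(-8) + (19/240 - 27/116)) + 364)**2 = ((-379 - 756)*(6*(-8) + (19/240 - 27/116)) + 364)**2 = (-1135*(-48 + (19*(1/240) - 27*1/116)) + 364)**2 = (-1135*(-48 + (19/240 - 27/116)) + 364)**2 = (-1135*(-48 - 1069/6960) + 364)**2 = (-1135*(-335149/6960) + 364)**2 = (76078823/1392 + 364)**2 = (76585511/1392)**2 = 5865340495131121/1937664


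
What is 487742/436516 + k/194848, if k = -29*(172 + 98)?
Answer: 11452204117/10631783696 ≈ 1.0772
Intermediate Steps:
k = -7830 (k = -29*270 = -7830)
487742/436516 + k/194848 = 487742/436516 - 7830/194848 = 487742*(1/436516) - 7830*1/194848 = 243871/218258 - 3915/97424 = 11452204117/10631783696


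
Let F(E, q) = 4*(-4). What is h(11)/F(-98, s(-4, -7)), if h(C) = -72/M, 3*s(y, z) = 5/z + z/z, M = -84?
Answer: -3/56 ≈ -0.053571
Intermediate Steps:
s(y, z) = ⅓ + 5/(3*z) (s(y, z) = (5/z + z/z)/3 = (5/z + 1)/3 = (1 + 5/z)/3 = ⅓ + 5/(3*z))
h(C) = 6/7 (h(C) = -72/(-84) = -72*(-1/84) = 6/7)
F(E, q) = -16
h(11)/F(-98, s(-4, -7)) = (6/7)/(-16) = (6/7)*(-1/16) = -3/56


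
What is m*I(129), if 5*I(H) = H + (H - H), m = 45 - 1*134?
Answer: -11481/5 ≈ -2296.2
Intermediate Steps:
m = -89 (m = 45 - 134 = -89)
I(H) = H/5 (I(H) = (H + (H - H))/5 = (H + 0)/5 = H/5)
m*I(129) = -89*129/5 = -11481/5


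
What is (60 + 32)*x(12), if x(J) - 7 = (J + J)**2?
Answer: 53636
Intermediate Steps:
x(J) = 7 + 4*J**2 (x(J) = 7 + (J + J)**2 = 7 + (2*J)**2 = 7 + 4*J**2)
(60 + 32)*x(12) = (60 + 32)*(7 + 4*12**2) = 92*(7 + 4*144) = 92*(7 + 576) = 92*583 = 53636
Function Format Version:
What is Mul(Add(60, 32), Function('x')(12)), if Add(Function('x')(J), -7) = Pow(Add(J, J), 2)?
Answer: 53636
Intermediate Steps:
Function('x')(J) = Add(7, Mul(4, Pow(J, 2))) (Function('x')(J) = Add(7, Pow(Add(J, J), 2)) = Add(7, Pow(Mul(2, J), 2)) = Add(7, Mul(4, Pow(J, 2))))
Mul(Add(60, 32), Function('x')(12)) = Mul(Add(60, 32), Add(7, Mul(4, Pow(12, 2)))) = Mul(92, Add(7, Mul(4, 144))) = Mul(92, Add(7, 576)) = Mul(92, 583) = 53636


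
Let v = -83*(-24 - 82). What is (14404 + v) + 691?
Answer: 23893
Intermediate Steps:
v = 8798 (v = -83*(-106) = 8798)
(14404 + v) + 691 = (14404 + 8798) + 691 = 23202 + 691 = 23893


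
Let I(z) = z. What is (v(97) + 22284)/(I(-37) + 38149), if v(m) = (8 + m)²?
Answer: 11103/12704 ≈ 0.87398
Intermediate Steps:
(v(97) + 22284)/(I(-37) + 38149) = ((8 + 97)² + 22284)/(-37 + 38149) = (105² + 22284)/38112 = (11025 + 22284)*(1/38112) = 33309*(1/38112) = 11103/12704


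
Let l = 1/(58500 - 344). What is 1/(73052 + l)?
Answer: 58156/4248412113 ≈ 1.3689e-5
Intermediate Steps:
l = 1/58156 ≈ 1.7195e-5
1/(73052 + l) = 1/(73052 + 1/58156) = 1/(4248412113/58156) = 58156/4248412113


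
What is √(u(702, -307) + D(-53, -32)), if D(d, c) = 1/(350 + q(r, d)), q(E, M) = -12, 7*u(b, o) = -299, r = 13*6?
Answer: I*√1414770/182 ≈ 6.5354*I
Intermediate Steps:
r = 78
u(b, o) = -299/7 (u(b, o) = (⅐)*(-299) = -299/7)
D(d, c) = 1/338 (D(d, c) = 1/(350 - 12) = 1/338)
√(u(702, -307) + D(-53, -32)) = √(-299/7 + 1/338) = √(-101055/2366) = I*√1414770/182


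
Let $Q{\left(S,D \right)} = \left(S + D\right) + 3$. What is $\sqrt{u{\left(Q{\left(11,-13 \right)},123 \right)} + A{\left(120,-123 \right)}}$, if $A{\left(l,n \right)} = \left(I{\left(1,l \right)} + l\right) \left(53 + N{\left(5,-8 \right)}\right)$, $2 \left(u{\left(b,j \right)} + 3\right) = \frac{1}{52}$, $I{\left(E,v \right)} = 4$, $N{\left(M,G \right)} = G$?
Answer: $\frac{\sqrt{15080234}}{52} \approx 74.679$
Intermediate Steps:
$Q{\left(S,D \right)} = 3 + D + S$ ($Q{\left(S,D \right)} = \left(D + S\right) + 3 = 3 + D + S$)
$u{\left(b,j \right)} = - \frac{311}{104}$ ($u{\left(b,j \right)} = -3 + \frac{1}{2 \cdot 52} = -3 + \frac{1}{2} \cdot \frac{1}{52} = -3 + \frac{1}{104} = - \frac{311}{104}$)
$A{\left(l,n \right)} = 180 + 45 l$ ($A{\left(l,n \right)} = \left(4 + l\right) \left(53 - 8\right) = \left(4 + l\right) 45 = 180 + 45 l$)
$\sqrt{u{\left(Q{\left(11,-13 \right)},123 \right)} + A{\left(120,-123 \right)}} = \sqrt{- \frac{311}{104} + \left(180 + 45 \cdot 120\right)} = \sqrt{- \frac{311}{104} + \left(180 + 5400\right)} = \sqrt{- \frac{311}{104} + 5580} = \sqrt{\frac{580009}{104}} = \frac{\sqrt{15080234}}{52}$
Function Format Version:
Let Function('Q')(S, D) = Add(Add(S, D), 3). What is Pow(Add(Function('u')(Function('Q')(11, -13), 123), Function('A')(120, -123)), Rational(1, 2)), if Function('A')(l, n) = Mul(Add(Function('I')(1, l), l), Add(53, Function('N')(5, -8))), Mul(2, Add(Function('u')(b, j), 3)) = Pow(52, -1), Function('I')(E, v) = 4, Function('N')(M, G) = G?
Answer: Mul(Rational(1, 52), Pow(15080234, Rational(1, 2))) ≈ 74.679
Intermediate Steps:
Function('Q')(S, D) = Add(3, D, S) (Function('Q')(S, D) = Add(Add(D, S), 3) = Add(3, D, S))
Function('u')(b, j) = Rational(-311, 104) (Function('u')(b, j) = Add(-3, Mul(Rational(1, 2), Pow(52, -1))) = Add(-3, Mul(Rational(1, 2), Rational(1, 52))) = Add(-3, Rational(1, 104)) = Rational(-311, 104))
Function('A')(l, n) = Add(180, Mul(45, l)) (Function('A')(l, n) = Mul(Add(4, l), Add(53, -8)) = Mul(Add(4, l), 45) = Add(180, Mul(45, l)))
Pow(Add(Function('u')(Function('Q')(11, -13), 123), Function('A')(120, -123)), Rational(1, 2)) = Pow(Add(Rational(-311, 104), Add(180, Mul(45, 120))), Rational(1, 2)) = Pow(Add(Rational(-311, 104), Add(180, 5400)), Rational(1, 2)) = Pow(Add(Rational(-311, 104), 5580), Rational(1, 2)) = Pow(Rational(580009, 104), Rational(1, 2)) = Mul(Rational(1, 52), Pow(15080234, Rational(1, 2)))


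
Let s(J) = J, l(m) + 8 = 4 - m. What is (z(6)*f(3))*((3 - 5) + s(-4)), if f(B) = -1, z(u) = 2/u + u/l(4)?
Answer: -5/2 ≈ -2.5000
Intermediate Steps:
l(m) = -4 - m (l(m) = -8 + (4 - m) = -4 - m)
z(u) = 2/u - u/8 (z(u) = 2/u + u/(-4 - 1*4) = 2/u + u/(-4 - 4) = 2/u + u/(-8) = 2/u + u*(-⅛) = 2/u - u/8)
(z(6)*f(3))*((3 - 5) + s(-4)) = ((2/6 - ⅛*6)*(-1))*((3 - 5) - 4) = ((2*(⅙) - ¾)*(-1))*(-2 - 4) = ((⅓ - ¾)*(-1))*(-6) = -5/12*(-1)*(-6) = (5/12)*(-6) = -5/2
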